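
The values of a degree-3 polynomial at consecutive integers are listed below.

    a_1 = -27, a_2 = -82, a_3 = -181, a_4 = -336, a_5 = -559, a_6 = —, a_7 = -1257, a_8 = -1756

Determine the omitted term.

-862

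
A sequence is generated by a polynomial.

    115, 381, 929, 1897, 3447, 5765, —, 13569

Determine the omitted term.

Using the first 6 terms:
266, 548, 968, 1550, 2318
282, 420, 582, 768
138, 162, 186
24, 24
Constant fourth difference = 24.
Extend forward: 186 + 24 = 210;  768 + 210 = 978;  2318 + 978 = 3296;  5765 + 3296 = 9061

9061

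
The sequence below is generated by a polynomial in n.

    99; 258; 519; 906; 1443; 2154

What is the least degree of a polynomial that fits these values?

First differences: 159, 261, 387, 537, 711
Second differences: 102, 126, 150, 174
Third differences: 24, 24, 24
The third differences are constant, so the polynomial has degree 3.

3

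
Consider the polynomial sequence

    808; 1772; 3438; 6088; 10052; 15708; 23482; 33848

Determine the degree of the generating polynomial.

964, 1666, 2650, 3964, 5656, 7774, 10366
702, 984, 1314, 1692, 2118, 2592
282, 330, 378, 426, 474
48, 48, 48, 48
The fourth differences are constant, so the polynomial has degree 4.

4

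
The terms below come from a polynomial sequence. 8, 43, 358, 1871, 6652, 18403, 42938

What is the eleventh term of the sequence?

Δ: 35, 315, 1513, 4781, 11751, 24535
Δ²: 280, 1198, 3268, 6970, 12784
Δ³: 918, 2070, 3702, 5814
Δ⁴: 1152, 1632, 2112
Δ⁵: 480, 480
Fifth differences constant at 480.
2112 + 480 = 2592;  5814 + 2592 = 8406;  12784 + 8406 = 21190;  24535 + 21190 = 45725;  42938 + 45725 = 88663
2592 + 480 = 3072;  8406 + 3072 = 11478;  21190 + 11478 = 32668;  45725 + 32668 = 78393;  88663 + 78393 = 167056
3072 + 480 = 3552;  11478 + 3552 = 15030;  32668 + 15030 = 47698;  78393 + 47698 = 126091;  167056 + 126091 = 293147
3552 + 480 = 4032;  15030 + 4032 = 19062;  47698 + 19062 = 66760;  126091 + 66760 = 192851;  293147 + 192851 = 485998

485998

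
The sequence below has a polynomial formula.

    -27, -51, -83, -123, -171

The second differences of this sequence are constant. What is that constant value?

-8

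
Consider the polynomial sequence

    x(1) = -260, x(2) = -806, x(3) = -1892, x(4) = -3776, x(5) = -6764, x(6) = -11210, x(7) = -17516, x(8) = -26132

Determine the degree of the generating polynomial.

Δ: -546, -1086, -1884, -2988, -4446, -6306, -8616
Δ²: -540, -798, -1104, -1458, -1860, -2310
Δ³: -258, -306, -354, -402, -450
Δ⁴: -48, -48, -48, -48
The fourth differences are constant, so the polynomial has degree 4.

4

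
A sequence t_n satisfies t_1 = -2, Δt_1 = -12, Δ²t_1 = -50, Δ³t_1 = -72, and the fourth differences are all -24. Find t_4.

-260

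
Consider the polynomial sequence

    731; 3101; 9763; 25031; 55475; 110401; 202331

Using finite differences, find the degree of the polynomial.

Δ: 2370, 6662, 15268, 30444, 54926, 91930
Δ²: 4292, 8606, 15176, 24482, 37004
Δ³: 4314, 6570, 9306, 12522
Δ⁴: 2256, 2736, 3216
Δ⁵: 480, 480
The fifth differences are constant, so the polynomial has degree 5.

5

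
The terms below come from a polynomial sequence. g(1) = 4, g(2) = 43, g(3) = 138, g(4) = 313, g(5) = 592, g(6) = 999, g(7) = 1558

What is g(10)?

D1: 39 , 95 , 175 , 279 , 407 , 559
D2: 56 , 80 , 104 , 128 , 152
D3: 24 , 24 , 24 , 24
The third differences are constant (24).
152 + 24 = 176;  559 + 176 = 735;  1558 + 735 = 2293
176 + 24 = 200;  735 + 200 = 935;  2293 + 935 = 3228
200 + 24 = 224;  935 + 224 = 1159;  3228 + 1159 = 4387

4387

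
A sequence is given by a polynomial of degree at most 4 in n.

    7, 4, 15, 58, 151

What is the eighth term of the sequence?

Δ: -3  11  43  93
Δ²: 14  32  50
Δ³: 18  18
Third differences constant at 18.
50 + 18 = 68;  93 + 68 = 161;  151 + 161 = 312
68 + 18 = 86;  161 + 86 = 247;  312 + 247 = 559
86 + 18 = 104;  247 + 104 = 351;  559 + 351 = 910

910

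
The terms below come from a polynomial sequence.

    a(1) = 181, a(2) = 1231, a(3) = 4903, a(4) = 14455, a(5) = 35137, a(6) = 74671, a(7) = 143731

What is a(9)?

430765

D1: 1050, 3672, 9552, 20682, 39534, 69060
D2: 2622, 5880, 11130, 18852, 29526
D3: 3258, 5250, 7722, 10674
D4: 1992, 2472, 2952
D5: 480, 480
Fifth differences constant at 480.
2952 + 480 = 3432;  10674 + 3432 = 14106;  29526 + 14106 = 43632;  69060 + 43632 = 112692;  143731 + 112692 = 256423
3432 + 480 = 3912;  14106 + 3912 = 18018;  43632 + 18018 = 61650;  112692 + 61650 = 174342;  256423 + 174342 = 430765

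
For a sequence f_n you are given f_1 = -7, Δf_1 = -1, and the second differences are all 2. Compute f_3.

-7

Build the table forward from the leading diagonal:
Δ²: 2, 2, 2
Δ: -1, 1, 3
f: -7, -8, -7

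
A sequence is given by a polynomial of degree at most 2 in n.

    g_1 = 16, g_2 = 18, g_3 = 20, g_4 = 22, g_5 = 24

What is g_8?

30

2, 2, 2, 2
Constant first difference = 2, so extend:
24 + 2 = 26
26 + 2 = 28
28 + 2 = 30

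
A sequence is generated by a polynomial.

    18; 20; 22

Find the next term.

24

2 , 2
Constant first difference = 2, so extend:
22 + 2 = 24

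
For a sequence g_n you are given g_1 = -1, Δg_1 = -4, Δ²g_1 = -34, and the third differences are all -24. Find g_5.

Build the table forward from the leading diagonal:
Δ³: -24, -24, -24, -24, -24
Δ²: -34, -58, -82, -106, -130
Δ: -4, -38, -96, -178, -284
g: -1, -5, -43, -139, -317

-317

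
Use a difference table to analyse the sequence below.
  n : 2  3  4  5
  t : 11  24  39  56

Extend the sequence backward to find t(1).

0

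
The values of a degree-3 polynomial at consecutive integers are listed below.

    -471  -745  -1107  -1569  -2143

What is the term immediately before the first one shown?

First differences: -274  -362  -462  -574
Second differences: -88  -100  -112
Third differences: -12  -12
The third differences are constant at -12.
Work back: -88 + 12 = -76;  -274 + 76 = -198;  -471 + 198 = -273

-273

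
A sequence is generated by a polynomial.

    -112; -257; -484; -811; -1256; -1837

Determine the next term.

D1: -145, -227, -327, -445, -581
D2: -82, -100, -118, -136
D3: -18, -18, -18
The third differences are constant (-18).
-136 − 18 = -154;  -581 − 154 = -735;  -1837 − 735 = -2572

-2572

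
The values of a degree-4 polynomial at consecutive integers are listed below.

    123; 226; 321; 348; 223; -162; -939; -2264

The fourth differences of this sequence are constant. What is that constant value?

-24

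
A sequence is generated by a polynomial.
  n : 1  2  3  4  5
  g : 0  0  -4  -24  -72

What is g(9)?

First differences: 0 , -4 , -20 , -48
Second differences: -4 , -16 , -28
Third differences: -12 , -12
Third differences constant at -12.
-28 − 12 = -40;  -48 − 40 = -88;  -72 − 88 = -160
-40 − 12 = -52;  -88 − 52 = -140;  -160 − 140 = -300
-52 − 12 = -64;  -140 − 64 = -204;  -300 − 204 = -504
-64 − 12 = -76;  -204 − 76 = -280;  -504 − 280 = -784

-784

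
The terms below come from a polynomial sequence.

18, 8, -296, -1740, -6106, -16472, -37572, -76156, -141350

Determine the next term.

-245016

First differences: -10, -304, -1444, -4366, -10366, -21100, -38584, -65194
Second differences: -294, -1140, -2922, -6000, -10734, -17484, -26610
Third differences: -846, -1782, -3078, -4734, -6750, -9126
Fourth differences: -936, -1296, -1656, -2016, -2376
Fifth differences: -360, -360, -360, -360
The fifth differences are constant (-360).
-2376 − 360 = -2736;  -9126 − 2736 = -11862;  -26610 − 11862 = -38472;  -65194 − 38472 = -103666;  -141350 − 103666 = -245016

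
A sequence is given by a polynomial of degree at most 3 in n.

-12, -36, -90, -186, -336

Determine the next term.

-552

-24, -54, -96, -150
-30, -42, -54
-12, -12
Constant third difference = -12, so extend:
-54 − 12 = -66;  -150 − 66 = -216;  -336 − 216 = -552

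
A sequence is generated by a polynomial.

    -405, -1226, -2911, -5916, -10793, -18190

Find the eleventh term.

-122375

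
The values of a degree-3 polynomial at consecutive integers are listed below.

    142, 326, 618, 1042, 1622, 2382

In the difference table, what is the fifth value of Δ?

760

First differences: 184, 292, 424, 580, 760
Second differences: 108, 132, 156, 180
Third differences: 24, 24, 24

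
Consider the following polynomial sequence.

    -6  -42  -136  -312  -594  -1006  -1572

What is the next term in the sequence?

-2316

D1: -36, -94, -176, -282, -412, -566
D2: -58, -82, -106, -130, -154
D3: -24, -24, -24, -24
Third differences constant at -24.
-154 − 24 = -178;  -566 − 178 = -744;  -1572 − 744 = -2316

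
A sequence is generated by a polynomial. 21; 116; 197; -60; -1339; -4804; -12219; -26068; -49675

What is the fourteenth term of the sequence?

-504340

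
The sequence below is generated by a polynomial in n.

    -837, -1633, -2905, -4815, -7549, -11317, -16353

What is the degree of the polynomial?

-796, -1272, -1910, -2734, -3768, -5036
-476, -638, -824, -1034, -1268
-162, -186, -210, -234
-24, -24, -24
The fourth differences are constant, so the polynomial has degree 4.

4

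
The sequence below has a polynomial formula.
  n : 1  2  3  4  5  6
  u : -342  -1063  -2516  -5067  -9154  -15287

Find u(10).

-721, -1453, -2551, -4087, -6133
-732, -1098, -1536, -2046
-366, -438, -510
-72, -72
Constant fourth difference = -72, so extend:
-510 − 72 = -582;  -2046 − 582 = -2628;  -6133 − 2628 = -8761;  -15287 − 8761 = -24048
-582 − 72 = -654;  -2628 − 654 = -3282;  -8761 − 3282 = -12043;  -24048 − 12043 = -36091
-654 − 72 = -726;  -3282 − 726 = -4008;  -12043 − 4008 = -16051;  -36091 − 16051 = -52142
-726 − 72 = -798;  -4008 − 798 = -4806;  -16051 − 4806 = -20857;  -52142 − 20857 = -72999

-72999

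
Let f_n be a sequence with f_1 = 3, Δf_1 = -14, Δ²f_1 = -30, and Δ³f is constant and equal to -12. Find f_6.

Build the table forward from the leading diagonal:
Third differences: -12  -12  -12  -12  -12  -12
Second differences: -30  -42  -54  -66  -78  -90
First differences: -14  -44  -86  -140  -206  -284
f: 3  -11  -55  -141  -281  -487

-487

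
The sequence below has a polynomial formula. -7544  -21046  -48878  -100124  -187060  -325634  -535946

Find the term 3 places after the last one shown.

-1870670

Δ: -13502  -27832  -51246  -86936  -138574  -210312
Δ²: -14330  -23414  -35690  -51638  -71738
Δ³: -9084  -12276  -15948  -20100
Δ⁴: -3192  -3672  -4152
Δ⁵: -480  -480
The fifth differences are constant (-480).
-4152 − 480 = -4632;  -20100 − 4632 = -24732;  -71738 − 24732 = -96470;  -210312 − 96470 = -306782;  -535946 − 306782 = -842728
-4632 − 480 = -5112;  -24732 − 5112 = -29844;  -96470 − 29844 = -126314;  -306782 − 126314 = -433096;  -842728 − 433096 = -1275824
-5112 − 480 = -5592;  -29844 − 5592 = -35436;  -126314 − 35436 = -161750;  -433096 − 161750 = -594846;  -1275824 − 594846 = -1870670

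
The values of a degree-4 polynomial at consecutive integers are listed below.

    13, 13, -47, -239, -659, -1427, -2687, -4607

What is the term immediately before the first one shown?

Δ: 0, -60, -192, -420, -768, -1260, -1920
Δ²: -60, -132, -228, -348, -492, -660
Δ³: -72, -96, -120, -144, -168
Δ⁴: -24, -24, -24, -24
The fourth differences are constant at -24.
Work back: -72 + 24 = -48;  -60 + 48 = -12;  0 + 12 = 12;  13 − 12 = 1

1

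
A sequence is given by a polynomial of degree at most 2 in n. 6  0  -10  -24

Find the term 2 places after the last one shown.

First differences: -6, -10, -14
Second differences: -4, -4
Constant second difference = -4, so extend:
-14 − 4 = -18;  -24 − 18 = -42
-18 − 4 = -22;  -42 − 22 = -64

-64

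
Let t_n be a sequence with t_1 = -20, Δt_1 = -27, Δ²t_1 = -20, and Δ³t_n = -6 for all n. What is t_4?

Build the table forward from the leading diagonal:
Δ³: -6  -6  -6  -6
Δ²: -20  -26  -32  -38
Δ: -27  -47  -73  -105
t: -20  -47  -94  -167

-167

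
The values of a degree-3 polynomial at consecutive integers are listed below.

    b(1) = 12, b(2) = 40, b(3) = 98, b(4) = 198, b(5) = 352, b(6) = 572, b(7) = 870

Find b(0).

28, 58, 100, 154, 220, 298
30, 42, 54, 66, 78
12, 12, 12, 12
The third differences are constant at 12.
Work back: 30 − 12 = 18;  28 − 18 = 10;  12 − 10 = 2

2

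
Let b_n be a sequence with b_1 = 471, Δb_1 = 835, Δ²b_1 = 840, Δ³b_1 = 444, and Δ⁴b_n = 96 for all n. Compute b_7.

28401

Build the table forward from the leading diagonal:
D4: 96, 96, 96, 96, 96, 96, 96
D3: 444, 540, 636, 732, 828, 924, 1020
D2: 840, 1284, 1824, 2460, 3192, 4020, 4944
D1: 835, 1675, 2959, 4783, 7243, 10435, 14455
b: 471, 1306, 2981, 5940, 10723, 17966, 28401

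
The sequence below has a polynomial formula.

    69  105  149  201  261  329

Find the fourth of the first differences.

D1: 36, 44, 52, 60, 68
D2: 8, 8, 8, 8

60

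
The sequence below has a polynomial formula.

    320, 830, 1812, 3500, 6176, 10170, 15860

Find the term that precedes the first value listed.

96

510  982  1688  2676  3994  5690
472  706  988  1318  1696
234  282  330  378
48  48  48
The fourth differences are constant at 48.
Work back: 234 − 48 = 186;  472 − 186 = 286;  510 − 286 = 224;  320 − 224 = 96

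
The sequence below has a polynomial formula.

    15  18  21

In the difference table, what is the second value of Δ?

D1: 3, 3

3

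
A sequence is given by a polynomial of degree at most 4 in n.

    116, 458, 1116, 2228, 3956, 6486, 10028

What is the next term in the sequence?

14816

Δ: 342  658  1112  1728  2530  3542
Δ²: 316  454  616  802  1012
Δ³: 138  162  186  210
Δ⁴: 24  24  24
Constant fourth difference = 24, so extend:
210 + 24 = 234;  1012 + 234 = 1246;  3542 + 1246 = 4788;  10028 + 4788 = 14816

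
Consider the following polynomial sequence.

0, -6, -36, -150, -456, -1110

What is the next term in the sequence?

Δ: -6, -30, -114, -306, -654
Δ²: -24, -84, -192, -348
Δ³: -60, -108, -156
Δ⁴: -48, -48
The fourth differences are constant (-48).
-156 − 48 = -204;  -348 − 204 = -552;  -654 − 552 = -1206;  -1110 − 1206 = -2316

-2316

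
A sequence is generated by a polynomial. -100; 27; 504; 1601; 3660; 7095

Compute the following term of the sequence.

12392

D1: 127, 477, 1097, 2059, 3435
D2: 350, 620, 962, 1376
D3: 270, 342, 414
D4: 72, 72
Constant fourth difference = 72, so extend:
414 + 72 = 486;  1376 + 486 = 1862;  3435 + 1862 = 5297;  7095 + 5297 = 12392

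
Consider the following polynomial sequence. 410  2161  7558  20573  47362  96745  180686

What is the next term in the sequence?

D1: 1751, 5397, 13015, 26789, 49383, 83941
D2: 3646, 7618, 13774, 22594, 34558
D3: 3972, 6156, 8820, 11964
D4: 2184, 2664, 3144
D5: 480, 480
Fifth differences constant at 480.
3144 + 480 = 3624;  11964 + 3624 = 15588;  34558 + 15588 = 50146;  83941 + 50146 = 134087;  180686 + 134087 = 314773

314773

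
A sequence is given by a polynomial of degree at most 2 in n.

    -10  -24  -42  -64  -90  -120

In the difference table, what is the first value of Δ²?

-4

Δ: -14, -18, -22, -26, -30
Δ²: -4, -4, -4, -4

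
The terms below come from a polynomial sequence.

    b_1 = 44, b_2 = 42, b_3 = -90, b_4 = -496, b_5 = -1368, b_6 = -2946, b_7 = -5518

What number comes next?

Δ: -2  -132  -406  -872  -1578  -2572
Δ²: -130  -274  -466  -706  -994
Δ³: -144  -192  -240  -288
Δ⁴: -48  -48  -48
Constant fourth difference = -48, so extend:
-288 − 48 = -336;  -994 − 336 = -1330;  -2572 − 1330 = -3902;  -5518 − 3902 = -9420

-9420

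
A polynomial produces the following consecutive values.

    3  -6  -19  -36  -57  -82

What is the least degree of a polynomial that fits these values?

2

D1: -9, -13, -17, -21, -25
D2: -4, -4, -4, -4
The second differences are constant, so the polynomial has degree 2.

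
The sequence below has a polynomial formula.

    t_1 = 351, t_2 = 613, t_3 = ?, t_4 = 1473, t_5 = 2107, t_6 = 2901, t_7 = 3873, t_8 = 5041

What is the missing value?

981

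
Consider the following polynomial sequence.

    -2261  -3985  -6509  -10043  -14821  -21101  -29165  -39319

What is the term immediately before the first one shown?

-1151

First differences: -1724  -2524  -3534  -4778  -6280  -8064  -10154
Second differences: -800  -1010  -1244  -1502  -1784  -2090
Third differences: -210  -234  -258  -282  -306
Fourth differences: -24  -24  -24  -24
The fourth differences are constant at -24.
Work back: -210 + 24 = -186;  -800 + 186 = -614;  -1724 + 614 = -1110;  -2261 + 1110 = -1151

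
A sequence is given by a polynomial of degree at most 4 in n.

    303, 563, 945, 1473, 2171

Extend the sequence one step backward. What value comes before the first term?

D1: 260  382  528  698
D2: 122  146  170
D3: 24  24
The third differences are constant at 24.
Work back: 122 − 24 = 98;  260 − 98 = 162;  303 − 162 = 141

141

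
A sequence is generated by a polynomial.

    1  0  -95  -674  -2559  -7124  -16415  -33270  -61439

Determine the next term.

First differences: -1, -95, -579, -1885, -4565, -9291, -16855, -28169
Second differences: -94, -484, -1306, -2680, -4726, -7564, -11314
Third differences: -390, -822, -1374, -2046, -2838, -3750
Fourth differences: -432, -552, -672, -792, -912
Fifth differences: -120, -120, -120, -120
Fifth differences constant at -120.
-912 − 120 = -1032;  -3750 − 1032 = -4782;  -11314 − 4782 = -16096;  -28169 − 16096 = -44265;  -61439 − 44265 = -105704

-105704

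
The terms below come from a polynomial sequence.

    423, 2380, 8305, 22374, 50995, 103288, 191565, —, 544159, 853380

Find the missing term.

Using the first 7 terms:
D1: 1957, 5925, 14069, 28621, 52293, 88277
D2: 3968, 8144, 14552, 23672, 35984
D3: 4176, 6408, 9120, 12312
D4: 2232, 2712, 3192
D5: 480, 480
Constant fifth difference = 480.
Extend forward: 3192 + 480 = 3672;  12312 + 3672 = 15984;  35984 + 15984 = 51968;  88277 + 51968 = 140245;  191565 + 140245 = 331810

331810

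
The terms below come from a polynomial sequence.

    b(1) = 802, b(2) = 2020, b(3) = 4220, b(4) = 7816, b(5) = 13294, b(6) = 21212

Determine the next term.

32200

First differences: 1218  2200  3596  5478  7918
Second differences: 982  1396  1882  2440
Third differences: 414  486  558
Fourth differences: 72  72
The fourth differences are constant (72).
558 + 72 = 630;  2440 + 630 = 3070;  7918 + 3070 = 10988;  21212 + 10988 = 32200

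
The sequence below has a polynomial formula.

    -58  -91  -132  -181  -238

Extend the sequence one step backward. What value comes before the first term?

-33

-33  -41  -49  -57
-8  -8  -8
The second differences are constant at -8.
Work back: -33 + 8 = -25;  -58 + 25 = -33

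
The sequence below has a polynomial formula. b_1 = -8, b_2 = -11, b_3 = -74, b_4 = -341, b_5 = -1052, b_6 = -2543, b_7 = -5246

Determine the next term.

-9689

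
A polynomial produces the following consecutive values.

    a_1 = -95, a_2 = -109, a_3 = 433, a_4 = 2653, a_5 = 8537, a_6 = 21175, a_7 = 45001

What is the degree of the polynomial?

Δ: -14, 542, 2220, 5884, 12638, 23826
Δ²: 556, 1678, 3664, 6754, 11188
Δ³: 1122, 1986, 3090, 4434
Δ⁴: 864, 1104, 1344
Δ⁵: 240, 240
The fifth differences are constant, so the polynomial has degree 5.

5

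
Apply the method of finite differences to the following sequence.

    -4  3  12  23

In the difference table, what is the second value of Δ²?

2

Δ: 7, 9, 11
Δ²: 2, 2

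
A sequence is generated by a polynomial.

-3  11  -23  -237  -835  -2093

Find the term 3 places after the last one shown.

Δ: 14, -34, -214, -598, -1258
Δ²: -48, -180, -384, -660
Δ³: -132, -204, -276
Δ⁴: -72, -72
Fourth differences constant at -72.
-276 − 72 = -348;  -660 − 348 = -1008;  -1258 − 1008 = -2266;  -2093 − 2266 = -4359
-348 − 72 = -420;  -1008 − 420 = -1428;  -2266 − 1428 = -3694;  -4359 − 3694 = -8053
-420 − 72 = -492;  -1428 − 492 = -1920;  -3694 − 1920 = -5614;  -8053 − 5614 = -13667

-13667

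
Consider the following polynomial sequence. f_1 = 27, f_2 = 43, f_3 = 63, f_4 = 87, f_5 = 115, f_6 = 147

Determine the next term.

16, 20, 24, 28, 32
4, 4, 4, 4
Constant second difference = 4, so extend:
32 + 4 = 36;  147 + 36 = 183

183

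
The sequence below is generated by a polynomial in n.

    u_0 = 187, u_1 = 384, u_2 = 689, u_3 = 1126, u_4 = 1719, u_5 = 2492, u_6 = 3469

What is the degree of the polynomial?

3

197, 305, 437, 593, 773, 977
108, 132, 156, 180, 204
24, 24, 24, 24
The third differences are constant, so the polynomial has degree 3.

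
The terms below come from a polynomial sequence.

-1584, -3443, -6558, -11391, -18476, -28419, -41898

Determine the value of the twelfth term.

-1859 , -3115 , -4833 , -7085 , -9943 , -13479
-1256 , -1718 , -2252 , -2858 , -3536
-462 , -534 , -606 , -678
-72 , -72 , -72
The fourth differences are constant (-72).
-678 − 72 = -750;  -3536 − 750 = -4286;  -13479 − 4286 = -17765;  -41898 − 17765 = -59663
-750 − 72 = -822;  -4286 − 822 = -5108;  -17765 − 5108 = -22873;  -59663 − 22873 = -82536
-822 − 72 = -894;  -5108 − 894 = -6002;  -22873 − 6002 = -28875;  -82536 − 28875 = -111411
-894 − 72 = -966;  -6002 − 966 = -6968;  -28875 − 6968 = -35843;  -111411 − 35843 = -147254
-966 − 72 = -1038;  -6968 − 1038 = -8006;  -35843 − 8006 = -43849;  -147254 − 43849 = -191103

-191103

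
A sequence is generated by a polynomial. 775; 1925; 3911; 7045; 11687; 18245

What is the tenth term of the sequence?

73477

Δ: 1150  1986  3134  4642  6558
Δ²: 836  1148  1508  1916
Δ³: 312  360  408
Δ⁴: 48  48
Fourth differences constant at 48.
408 + 48 = 456;  1916 + 456 = 2372;  6558 + 2372 = 8930;  18245 + 8930 = 27175
456 + 48 = 504;  2372 + 504 = 2876;  8930 + 2876 = 11806;  27175 + 11806 = 38981
504 + 48 = 552;  2876 + 552 = 3428;  11806 + 3428 = 15234;  38981 + 15234 = 54215
552 + 48 = 600;  3428 + 600 = 4028;  15234 + 4028 = 19262;  54215 + 19262 = 73477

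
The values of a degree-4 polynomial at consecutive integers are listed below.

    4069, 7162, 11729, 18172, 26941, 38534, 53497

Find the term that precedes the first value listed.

2096

Δ: 3093  4567  6443  8769  11593  14963
Δ²: 1474  1876  2326  2824  3370
Δ³: 402  450  498  546
Δ⁴: 48  48  48
The fourth differences are constant at 48.
Work back: 402 − 48 = 354;  1474 − 354 = 1120;  3093 − 1120 = 1973;  4069 − 1973 = 2096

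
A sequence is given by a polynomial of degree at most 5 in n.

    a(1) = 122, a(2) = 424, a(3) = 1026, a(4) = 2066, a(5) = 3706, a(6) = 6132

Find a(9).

D1: 302 , 602 , 1040 , 1640 , 2426
D2: 300 , 438 , 600 , 786
D3: 138 , 162 , 186
D4: 24 , 24
Fourth differences constant at 24.
186 + 24 = 210;  786 + 210 = 996;  2426 + 996 = 3422;  6132 + 3422 = 9554
210 + 24 = 234;  996 + 234 = 1230;  3422 + 1230 = 4652;  9554 + 4652 = 14206
234 + 24 = 258;  1230 + 258 = 1488;  4652 + 1488 = 6140;  14206 + 6140 = 20346

20346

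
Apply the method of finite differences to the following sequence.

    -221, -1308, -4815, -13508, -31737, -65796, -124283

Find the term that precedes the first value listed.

-12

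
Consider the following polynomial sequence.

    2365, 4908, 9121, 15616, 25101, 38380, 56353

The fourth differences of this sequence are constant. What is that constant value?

96

First differences: 2543, 4213, 6495, 9485, 13279, 17973
Second differences: 1670, 2282, 2990, 3794, 4694
Third differences: 612, 708, 804, 900
Fourth differences: 96, 96, 96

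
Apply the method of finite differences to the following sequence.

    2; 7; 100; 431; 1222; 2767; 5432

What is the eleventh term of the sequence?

37132

D1: 5, 93, 331, 791, 1545, 2665
D2: 88, 238, 460, 754, 1120
D3: 150, 222, 294, 366
D4: 72, 72, 72
Constant fourth difference = 72, so extend:
366 + 72 = 438;  1120 + 438 = 1558;  2665 + 1558 = 4223;  5432 + 4223 = 9655
438 + 72 = 510;  1558 + 510 = 2068;  4223 + 2068 = 6291;  9655 + 6291 = 15946
510 + 72 = 582;  2068 + 582 = 2650;  6291 + 2650 = 8941;  15946 + 8941 = 24887
582 + 72 = 654;  2650 + 654 = 3304;  8941 + 3304 = 12245;  24887 + 12245 = 37132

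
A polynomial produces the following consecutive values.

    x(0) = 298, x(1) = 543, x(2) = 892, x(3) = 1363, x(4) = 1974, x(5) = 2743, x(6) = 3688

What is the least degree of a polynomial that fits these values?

First differences: 245, 349, 471, 611, 769, 945
Second differences: 104, 122, 140, 158, 176
Third differences: 18, 18, 18, 18
The third differences are constant, so the polynomial has degree 3.

3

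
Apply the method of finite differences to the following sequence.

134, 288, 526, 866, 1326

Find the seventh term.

Δ: 154 , 238 , 340 , 460
Δ²: 84 , 102 , 120
Δ³: 18 , 18
Third differences constant at 18.
120 + 18 = 138;  460 + 138 = 598;  1326 + 598 = 1924
138 + 18 = 156;  598 + 156 = 754;  1924 + 754 = 2678

2678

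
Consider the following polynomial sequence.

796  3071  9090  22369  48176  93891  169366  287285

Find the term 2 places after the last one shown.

2275  6019  13279  25807  45715  75475  117919
3744  7260  12528  19908  29760  42444
3516  5268  7380  9852  12684
1752  2112  2472  2832
360  360  360
Fifth differences constant at 360.
2832 + 360 = 3192;  12684 + 3192 = 15876;  42444 + 15876 = 58320;  117919 + 58320 = 176239;  287285 + 176239 = 463524
3192 + 360 = 3552;  15876 + 3552 = 19428;  58320 + 19428 = 77748;  176239 + 77748 = 253987;  463524 + 253987 = 717511

717511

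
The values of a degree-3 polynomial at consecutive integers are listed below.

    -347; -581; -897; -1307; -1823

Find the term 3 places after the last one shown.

-4127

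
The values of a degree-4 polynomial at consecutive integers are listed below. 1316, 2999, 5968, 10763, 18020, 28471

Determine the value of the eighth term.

Δ: 1683  2969  4795  7257  10451
Δ²: 1286  1826  2462  3194
Δ³: 540  636  732
Δ⁴: 96  96
The fourth differences are constant (96).
732 + 96 = 828;  3194 + 828 = 4022;  10451 + 4022 = 14473;  28471 + 14473 = 42944
828 + 96 = 924;  4022 + 924 = 4946;  14473 + 4946 = 19419;  42944 + 19419 = 62363

62363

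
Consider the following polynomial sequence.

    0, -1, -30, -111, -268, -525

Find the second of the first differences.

-29

First differences: -1, -29, -81, -157, -257
Second differences: -28, -52, -76, -100
Third differences: -24, -24, -24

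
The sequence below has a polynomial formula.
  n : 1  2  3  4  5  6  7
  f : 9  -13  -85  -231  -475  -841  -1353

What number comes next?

-2035

-22, -72, -146, -244, -366, -512
-50, -74, -98, -122, -146
-24, -24, -24, -24
The third differences are constant (-24).
-146 − 24 = -170;  -512 − 170 = -682;  -1353 − 682 = -2035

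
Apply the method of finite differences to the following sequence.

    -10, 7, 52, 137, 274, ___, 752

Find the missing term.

475

Using the first 5 terms:
D1: 17  45  85  137
D2: 28  40  52
D3: 12  12
Constant third difference = 12.
Extend forward: 52 + 12 = 64;  137 + 64 = 201;  274 + 201 = 475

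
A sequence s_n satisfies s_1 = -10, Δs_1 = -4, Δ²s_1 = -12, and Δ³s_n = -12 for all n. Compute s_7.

Build the table forward from the leading diagonal:
Δ³: -12, -12, -12, -12, -12, -12, -12
Δ²: -12, -24, -36, -48, -60, -72, -84
Δ: -4, -16, -40, -76, -124, -184, -256
s: -10, -14, -30, -70, -146, -270, -454

-454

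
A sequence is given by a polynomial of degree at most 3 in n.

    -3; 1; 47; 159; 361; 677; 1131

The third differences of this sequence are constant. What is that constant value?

24

D1: 4, 46, 112, 202, 316, 454
D2: 42, 66, 90, 114, 138
D3: 24, 24, 24, 24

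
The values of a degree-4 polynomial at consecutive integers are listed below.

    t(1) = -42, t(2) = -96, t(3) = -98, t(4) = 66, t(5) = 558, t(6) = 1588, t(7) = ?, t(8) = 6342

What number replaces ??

Using the first 6 terms:
D1: -54, -2, 164, 492, 1030
D2: 52, 166, 328, 538
D3: 114, 162, 210
D4: 48, 48
Constant fourth difference = 48.
Extend forward: 210 + 48 = 258;  538 + 258 = 796;  1030 + 796 = 1826;  1588 + 1826 = 3414

3414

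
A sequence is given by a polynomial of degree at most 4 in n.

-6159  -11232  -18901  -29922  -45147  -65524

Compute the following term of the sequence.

D1: -5073, -7669, -11021, -15225, -20377
D2: -2596, -3352, -4204, -5152
D3: -756, -852, -948
D4: -96, -96
The fourth differences are constant (-96).
-948 − 96 = -1044;  -5152 − 1044 = -6196;  -20377 − 6196 = -26573;  -65524 − 26573 = -92097

-92097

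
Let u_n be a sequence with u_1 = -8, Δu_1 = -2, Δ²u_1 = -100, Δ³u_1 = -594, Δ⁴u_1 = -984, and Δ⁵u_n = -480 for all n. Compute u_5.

Build the table forward from the leading diagonal:
D5: -480, -480, -480, -480, -480
D4: -984, -1464, -1944, -2424, -2904
D3: -594, -1578, -3042, -4986, -7410
D2: -100, -694, -2272, -5314, -10300
D1: -2, -102, -796, -3068, -8382
u: -8, -10, -112, -908, -3976

-3976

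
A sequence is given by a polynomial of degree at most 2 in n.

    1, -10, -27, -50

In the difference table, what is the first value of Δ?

Δ: -11, -17, -23
Δ²: -6, -6

-11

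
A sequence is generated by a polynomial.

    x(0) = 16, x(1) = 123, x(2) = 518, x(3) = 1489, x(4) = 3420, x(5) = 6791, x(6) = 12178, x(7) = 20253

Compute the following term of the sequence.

Δ: 107, 395, 971, 1931, 3371, 5387, 8075
Δ²: 288, 576, 960, 1440, 2016, 2688
Δ³: 288, 384, 480, 576, 672
Δ⁴: 96, 96, 96, 96
Fourth differences constant at 96.
672 + 96 = 768;  2688 + 768 = 3456;  8075 + 3456 = 11531;  20253 + 11531 = 31784

31784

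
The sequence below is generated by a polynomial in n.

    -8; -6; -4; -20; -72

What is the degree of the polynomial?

First differences: 2, 2, -16, -52
Second differences: 0, -18, -36
Third differences: -18, -18
The third differences are constant, so the polynomial has degree 3.

3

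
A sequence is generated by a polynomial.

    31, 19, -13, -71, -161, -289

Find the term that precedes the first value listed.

29

First differences: -12  -32  -58  -90  -128
Second differences: -20  -26  -32  -38
Third differences: -6  -6  -6
The third differences are constant at -6.
Work back: -20 + 6 = -14;  -12 + 14 = 2;  31 − 2 = 29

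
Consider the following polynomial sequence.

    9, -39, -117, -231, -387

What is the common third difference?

Δ: -48, -78, -114, -156
Δ²: -30, -36, -42
Δ³: -6, -6

-6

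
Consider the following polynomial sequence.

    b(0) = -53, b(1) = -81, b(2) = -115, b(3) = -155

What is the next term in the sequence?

D1: -28  -34  -40
D2: -6  -6
Second differences constant at -6.
-40 − 6 = -46;  -155 − 46 = -201

-201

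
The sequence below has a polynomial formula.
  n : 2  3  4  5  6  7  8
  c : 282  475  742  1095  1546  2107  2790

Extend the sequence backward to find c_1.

151

First differences: 193, 267, 353, 451, 561, 683
Second differences: 74, 86, 98, 110, 122
Third differences: 12, 12, 12, 12
The third differences are constant at 12.
Work back: 74 − 12 = 62;  193 − 62 = 131;  282 − 131 = 151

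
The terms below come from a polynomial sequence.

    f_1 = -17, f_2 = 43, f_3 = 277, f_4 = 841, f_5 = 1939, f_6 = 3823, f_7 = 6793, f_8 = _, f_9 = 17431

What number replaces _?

11197

Using the first 7 terms:
First differences: 60, 234, 564, 1098, 1884, 2970
Second differences: 174, 330, 534, 786, 1086
Third differences: 156, 204, 252, 300
Fourth differences: 48, 48, 48
Constant fourth difference = 48.
Extend forward: 300 + 48 = 348;  1086 + 348 = 1434;  2970 + 1434 = 4404;  6793 + 4404 = 11197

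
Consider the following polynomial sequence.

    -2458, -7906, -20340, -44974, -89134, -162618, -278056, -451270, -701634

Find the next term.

-1052434

-5448 , -12434 , -24634 , -44160 , -73484 , -115438 , -173214 , -250364
-6986 , -12200 , -19526 , -29324 , -41954 , -57776 , -77150
-5214 , -7326 , -9798 , -12630 , -15822 , -19374
-2112 , -2472 , -2832 , -3192 , -3552
-360 , -360 , -360 , -360
The fifth differences are constant (-360).
-3552 − 360 = -3912;  -19374 − 3912 = -23286;  -77150 − 23286 = -100436;  -250364 − 100436 = -350800;  -701634 − 350800 = -1052434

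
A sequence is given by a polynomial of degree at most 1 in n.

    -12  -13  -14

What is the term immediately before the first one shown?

-1, -1
The first differences are constant at -1.
Work back: -12 + 1 = -11

-11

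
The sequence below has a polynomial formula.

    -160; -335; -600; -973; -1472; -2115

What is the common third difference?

-18

First differences: -175, -265, -373, -499, -643
Second differences: -90, -108, -126, -144
Third differences: -18, -18, -18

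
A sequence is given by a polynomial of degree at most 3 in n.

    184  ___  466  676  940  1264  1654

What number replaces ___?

304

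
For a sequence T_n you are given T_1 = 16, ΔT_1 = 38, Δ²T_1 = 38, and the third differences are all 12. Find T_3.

130

Build the table forward from the leading diagonal:
Third differences: 12  12  12
Second differences: 38  50  62
First differences: 38  76  126
T: 16  54  130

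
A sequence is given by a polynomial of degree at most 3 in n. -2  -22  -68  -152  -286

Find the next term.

Δ: -20 , -46 , -84 , -134
Δ²: -26 , -38 , -50
Δ³: -12 , -12
Constant third difference = -12, so extend:
-50 − 12 = -62;  -134 − 62 = -196;  -286 − 196 = -482

-482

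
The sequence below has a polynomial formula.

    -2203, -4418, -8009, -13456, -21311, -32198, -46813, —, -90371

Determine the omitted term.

Using the first 7 terms:
Δ: -2215, -3591, -5447, -7855, -10887, -14615
Δ²: -1376, -1856, -2408, -3032, -3728
Δ³: -480, -552, -624, -696
Δ⁴: -72, -72, -72
Constant fourth difference = -72.
Extend forward: -696 − 72 = -768;  -3728 − 768 = -4496;  -14615 − 4496 = -19111;  -46813 − 19111 = -65924

-65924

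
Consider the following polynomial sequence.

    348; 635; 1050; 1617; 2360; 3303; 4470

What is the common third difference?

24

D1: 287, 415, 567, 743, 943, 1167
D2: 128, 152, 176, 200, 224
D3: 24, 24, 24, 24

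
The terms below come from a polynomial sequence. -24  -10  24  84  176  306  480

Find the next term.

704

First differences: 14 , 34 , 60 , 92 , 130 , 174
Second differences: 20 , 26 , 32 , 38 , 44
Third differences: 6 , 6 , 6 , 6
Third differences constant at 6.
44 + 6 = 50;  174 + 50 = 224;  480 + 224 = 704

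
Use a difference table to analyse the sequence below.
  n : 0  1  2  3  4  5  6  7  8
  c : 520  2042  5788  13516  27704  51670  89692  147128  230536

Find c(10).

First differences: 1522, 3746, 7728, 14188, 23966, 38022, 57436, 83408
Second differences: 2224, 3982, 6460, 9778, 14056, 19414, 25972
Third differences: 1758, 2478, 3318, 4278, 5358, 6558
Fourth differences: 720, 840, 960, 1080, 1200
Fifth differences: 120, 120, 120, 120
Fifth differences constant at 120.
1200 + 120 = 1320;  6558 + 1320 = 7878;  25972 + 7878 = 33850;  83408 + 33850 = 117258;  230536 + 117258 = 347794
1320 + 120 = 1440;  7878 + 1440 = 9318;  33850 + 9318 = 43168;  117258 + 43168 = 160426;  347794 + 160426 = 508220

508220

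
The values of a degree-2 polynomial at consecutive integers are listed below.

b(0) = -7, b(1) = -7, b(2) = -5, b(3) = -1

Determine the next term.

5

0, 2, 4
2, 2
Constant second difference = 2, so extend:
4 + 2 = 6;  -1 + 6 = 5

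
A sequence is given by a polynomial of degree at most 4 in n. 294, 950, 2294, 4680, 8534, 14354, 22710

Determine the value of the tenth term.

69774

656, 1344, 2386, 3854, 5820, 8356
688, 1042, 1468, 1966, 2536
354, 426, 498, 570
72, 72, 72
Fourth differences constant at 72.
570 + 72 = 642;  2536 + 642 = 3178;  8356 + 3178 = 11534;  22710 + 11534 = 34244
642 + 72 = 714;  3178 + 714 = 3892;  11534 + 3892 = 15426;  34244 + 15426 = 49670
714 + 72 = 786;  3892 + 786 = 4678;  15426 + 4678 = 20104;  49670 + 20104 = 69774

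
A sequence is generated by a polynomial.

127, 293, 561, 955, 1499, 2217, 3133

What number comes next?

D1: 166 , 268 , 394 , 544 , 718 , 916
D2: 102 , 126 , 150 , 174 , 198
D3: 24 , 24 , 24 , 24
The third differences are constant (24).
198 + 24 = 222;  916 + 222 = 1138;  3133 + 1138 = 4271

4271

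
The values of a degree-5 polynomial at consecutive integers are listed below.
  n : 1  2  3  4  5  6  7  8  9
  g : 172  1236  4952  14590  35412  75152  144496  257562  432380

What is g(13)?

2273572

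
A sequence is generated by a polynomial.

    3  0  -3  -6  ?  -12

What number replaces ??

Using the first 4 terms:
D1: -3  -3  -3
Constant first difference = -3.
Extend forward: -6 − 3 = -9

-9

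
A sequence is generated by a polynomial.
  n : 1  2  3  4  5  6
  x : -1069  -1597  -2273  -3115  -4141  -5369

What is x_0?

-671

First differences: -528, -676, -842, -1026, -1228
Second differences: -148, -166, -184, -202
Third differences: -18, -18, -18
The third differences are constant at -18.
Work back: -148 + 18 = -130;  -528 + 130 = -398;  -1069 + 398 = -671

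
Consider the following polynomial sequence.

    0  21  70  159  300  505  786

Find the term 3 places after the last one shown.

2205

D1: 21, 49, 89, 141, 205, 281
D2: 28, 40, 52, 64, 76
D3: 12, 12, 12, 12
The third differences are constant (12).
76 + 12 = 88;  281 + 88 = 369;  786 + 369 = 1155
88 + 12 = 100;  369 + 100 = 469;  1155 + 469 = 1624
100 + 12 = 112;  469 + 112 = 581;  1624 + 581 = 2205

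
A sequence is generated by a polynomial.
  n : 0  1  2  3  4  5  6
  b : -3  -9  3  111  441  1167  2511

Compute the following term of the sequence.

-6 , 12 , 108 , 330 , 726 , 1344
18 , 96 , 222 , 396 , 618
78 , 126 , 174 , 222
48 , 48 , 48
The fourth differences are constant (48).
222 + 48 = 270;  618 + 270 = 888;  1344 + 888 = 2232;  2511 + 2232 = 4743

4743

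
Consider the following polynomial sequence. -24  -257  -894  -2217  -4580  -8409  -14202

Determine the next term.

-233, -637, -1323, -2363, -3829, -5793
-404, -686, -1040, -1466, -1964
-282, -354, -426, -498
-72, -72, -72
The fourth differences are constant (-72).
-498 − 72 = -570;  -1964 − 570 = -2534;  -5793 − 2534 = -8327;  -14202 − 8327 = -22529

-22529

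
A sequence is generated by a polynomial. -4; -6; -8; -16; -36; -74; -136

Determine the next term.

-228

First differences: -2 , -2 , -8 , -20 , -38 , -62
Second differences: 0 , -6 , -12 , -18 , -24
Third differences: -6 , -6 , -6 , -6
The third differences are constant (-6).
-24 − 6 = -30;  -62 − 30 = -92;  -136 − 92 = -228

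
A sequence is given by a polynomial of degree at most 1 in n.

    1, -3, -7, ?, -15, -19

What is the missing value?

Using the first 3 terms:
First differences: -4  -4
Constant first difference = -4.
Extend forward: -7 − 4 = -11

-11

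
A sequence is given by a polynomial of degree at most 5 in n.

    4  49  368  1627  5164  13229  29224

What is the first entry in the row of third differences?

Δ: 45, 319, 1259, 3537, 8065, 15995
Δ²: 274, 940, 2278, 4528, 7930
Δ³: 666, 1338, 2250, 3402
Δ⁴: 672, 912, 1152
Δ⁵: 240, 240

666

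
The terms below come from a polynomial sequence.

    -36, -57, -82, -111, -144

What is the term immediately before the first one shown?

Δ: -21  -25  -29  -33
Δ²: -4  -4  -4
The second differences are constant at -4.
Work back: -21 + 4 = -17;  -36 + 17 = -19

-19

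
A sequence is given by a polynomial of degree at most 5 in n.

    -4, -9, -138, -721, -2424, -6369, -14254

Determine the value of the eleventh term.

Δ: -5 , -129 , -583 , -1703 , -3945 , -7885
Δ²: -124 , -454 , -1120 , -2242 , -3940
Δ³: -330 , -666 , -1122 , -1698
Δ⁴: -336 , -456 , -576
Δ⁵: -120 , -120
Fifth differences constant at -120.
-576 − 120 = -696;  -1698 − 696 = -2394;  -3940 − 2394 = -6334;  -7885 − 6334 = -14219;  -14254 − 14219 = -28473
-696 − 120 = -816;  -2394 − 816 = -3210;  -6334 − 3210 = -9544;  -14219 − 9544 = -23763;  -28473 − 23763 = -52236
-816 − 120 = -936;  -3210 − 936 = -4146;  -9544 − 4146 = -13690;  -23763 − 13690 = -37453;  -52236 − 37453 = -89689
-936 − 120 = -1056;  -4146 − 1056 = -5202;  -13690 − 5202 = -18892;  -37453 − 18892 = -56345;  -89689 − 56345 = -146034

-146034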